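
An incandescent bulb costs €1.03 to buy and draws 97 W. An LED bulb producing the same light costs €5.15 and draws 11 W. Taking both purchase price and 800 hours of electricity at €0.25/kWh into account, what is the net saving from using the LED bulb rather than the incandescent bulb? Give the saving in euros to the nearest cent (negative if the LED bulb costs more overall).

incandescent bulb: €1.03 + (97/1000) kW × 800 h × €0.25 = €1.03 + €19.4 = €20.43
LED bulb: €5.15 + (11/1000) kW × 800 h × €0.25 = €5.15 + €2.2 = €7.35
Saving = €20.43 − €7.35 = €13.08

€13.08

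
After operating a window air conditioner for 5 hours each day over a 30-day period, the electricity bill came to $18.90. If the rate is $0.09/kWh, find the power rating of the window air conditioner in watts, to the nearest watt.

1400 W

Energy = $18.90 ÷ $0.09/kWh = 210 kWh
Runtime = 5 h/day × 30 days = 150 h
Power = 210 kWh ÷ 150 h = 1.4 kW = 1400 W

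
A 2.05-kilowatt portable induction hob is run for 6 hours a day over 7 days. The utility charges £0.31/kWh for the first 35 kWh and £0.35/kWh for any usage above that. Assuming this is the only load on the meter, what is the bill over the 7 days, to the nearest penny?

£28.74

Runtime = 6 h/day × 7 days = 42 h
Energy = 2.05 kW × 42 h = 86.1 kWh
Tier 1 (0–35 kWh): 35 × £0.31 = £10.85
Above 35 kWh: 51.1 × £0.35 = £17.885
Bill = £28.74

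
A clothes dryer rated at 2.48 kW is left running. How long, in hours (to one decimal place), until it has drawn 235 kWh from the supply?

94.8 h

Hours = 235 kWh ÷ 2.48 kW = 94.8 h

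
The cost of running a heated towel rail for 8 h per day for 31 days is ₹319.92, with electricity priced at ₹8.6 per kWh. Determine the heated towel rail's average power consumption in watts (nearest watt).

150 W

Energy = ₹319.92 ÷ ₹8.6/kWh = 37.2 kWh
Runtime = 8 h/day × 31 days = 248 h
Power = 37.2 kWh ÷ 248 h = 0.15 kW = 150 W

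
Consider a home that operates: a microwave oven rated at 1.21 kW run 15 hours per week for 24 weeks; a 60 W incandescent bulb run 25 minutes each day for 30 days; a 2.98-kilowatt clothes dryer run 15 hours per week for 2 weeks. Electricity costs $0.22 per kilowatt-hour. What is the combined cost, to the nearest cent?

microwave oven: Runtime = 15 h/week × 24 weeks = 360 h
microwave oven: 1.21 kW × 360 h = 435.6 kWh
incandescent bulb: Runtime = 25 min × 30 = 750 min = 12.5 h
incandescent bulb: 0.06 kW × 12.5 h = 0.75 kWh
clothes dryer: Runtime = 15 h/week × 2 weeks = 30 h
clothes dryer: 2.98 kW × 30 h = 89.4 kWh
Total energy = 525.75 kWh
Cost = 525.75 × $0.22 = $115.67

$115.67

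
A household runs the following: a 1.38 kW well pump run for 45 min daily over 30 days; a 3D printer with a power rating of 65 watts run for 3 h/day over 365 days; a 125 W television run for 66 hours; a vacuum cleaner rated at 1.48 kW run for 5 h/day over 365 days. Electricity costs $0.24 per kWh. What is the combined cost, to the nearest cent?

$674.75

well pump: Runtime = 45 min × 30 = 1350 min = 22.5 h
well pump: 1.38 kW × 22.5 h = 31.05 kWh
3D printer: Runtime = 3 h/day × 365 days = 1095 h
3D printer: 0.065 kW × 1095 h = 71.175 kWh
television: 0.125 kW × 66 h = 8.25 kWh
vacuum cleaner: Runtime = 5 h/day × 365 days = 1825 h
vacuum cleaner: 1.48 kW × 1825 h = 2701 kWh
Total energy = 2811.475 kWh
Cost = 2811.475 × $0.24 = $674.75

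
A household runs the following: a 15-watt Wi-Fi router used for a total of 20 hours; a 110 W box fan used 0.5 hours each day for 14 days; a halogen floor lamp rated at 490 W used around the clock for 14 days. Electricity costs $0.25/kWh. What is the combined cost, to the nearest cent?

Wi-Fi router: 0.015 kW × 20 h = 0.3 kWh
box fan: Runtime = 0.5 h/day × 14 days = 7 h
box fan: 0.11 kW × 7 h = 0.77 kWh
halogen floor lamp: Runtime = 24 h × 14 = 336 h
halogen floor lamp: 0.49 kW × 336 h = 164.64 kWh
Total energy = 165.71 kWh
Cost = 165.71 × $0.25 = $41.43

$41.43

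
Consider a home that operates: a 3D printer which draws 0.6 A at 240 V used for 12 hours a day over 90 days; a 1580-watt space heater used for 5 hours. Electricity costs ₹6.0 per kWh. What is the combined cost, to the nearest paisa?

₹980.52

3D printer: Power = 0.6 A × 240 V = 144 W = 0.144 kW
3D printer: Runtime = 12 h/day × 90 days = 1080 h
3D printer: 0.144 kW × 1080 h = 155.52 kWh
space heater: 1.58 kW × 5 h = 7.9 kWh
Total energy = 163.42 kWh
Cost = 163.42 × ₹6.0 = ₹980.52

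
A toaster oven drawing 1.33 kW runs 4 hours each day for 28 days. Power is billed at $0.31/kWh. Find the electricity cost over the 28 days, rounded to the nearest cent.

$46.18

Runtime = 4 h/day × 28 days = 112 h
Energy = 1.33 kW × 112 h = 148.96 kWh
Cost = 148.96 kWh × $0.31/kWh = $46.18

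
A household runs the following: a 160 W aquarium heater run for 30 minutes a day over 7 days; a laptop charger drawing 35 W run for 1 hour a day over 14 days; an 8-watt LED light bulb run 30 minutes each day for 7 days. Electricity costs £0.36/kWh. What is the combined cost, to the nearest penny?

aquarium heater: Runtime = 30 min × 7 = 210 min = 3.5 h
aquarium heater: 0.16 kW × 3.5 h = 0.56 kWh
laptop charger: Runtime = 1 h/day × 14 days = 14 h
laptop charger: 0.035 kW × 14 h = 0.49 kWh
LED light bulb: Runtime = 30 min × 7 = 210 min = 3.5 h
LED light bulb: 0.008 kW × 3.5 h = 0.028 kWh
Total energy = 1.078 kWh
Cost = 1.078 × £0.36 = £0.39

£0.39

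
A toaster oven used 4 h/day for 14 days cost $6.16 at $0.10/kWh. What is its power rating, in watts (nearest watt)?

Energy = $6.16 ÷ $0.10/kWh = 61.6 kWh
Runtime = 4 h/day × 14 days = 56 h
Power = 61.6 kWh ÷ 56 h = 1.1 kW = 1100 W

1100 W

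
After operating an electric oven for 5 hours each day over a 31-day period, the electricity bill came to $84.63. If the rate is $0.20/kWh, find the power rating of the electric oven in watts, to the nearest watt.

Energy = $84.63 ÷ $0.20/kWh = 423.15 kWh
Runtime = 5 h/day × 31 days = 155 h
Power = 423.15 kWh ÷ 155 h = 2.73 kW = 2730 W

2730 W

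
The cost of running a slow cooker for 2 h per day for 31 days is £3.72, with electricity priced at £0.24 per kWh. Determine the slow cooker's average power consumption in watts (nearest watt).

250 W

Energy = £3.72 ÷ £0.24/kWh = 15.5 kWh
Runtime = 2 h/day × 31 days = 62 h
Power = 15.5 kWh ÷ 62 h = 0.25 kW = 250 W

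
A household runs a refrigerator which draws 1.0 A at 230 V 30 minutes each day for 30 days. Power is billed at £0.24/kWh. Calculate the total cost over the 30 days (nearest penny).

Power = 1.0 A × 230 V = 230 W = 0.23 kW
Runtime = 30 min × 30 = 900 min = 15 h
Energy = 0.23 kW × 15 h = 3.45 kWh
Cost = 3.45 kWh × £0.24/kWh = £0.83

£0.83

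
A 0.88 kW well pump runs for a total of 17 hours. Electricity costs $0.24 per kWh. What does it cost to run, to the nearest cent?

$3.59

Energy = 0.88 kW × 17 h = 14.96 kWh
Cost = 14.96 kWh × $0.24/kWh = $3.59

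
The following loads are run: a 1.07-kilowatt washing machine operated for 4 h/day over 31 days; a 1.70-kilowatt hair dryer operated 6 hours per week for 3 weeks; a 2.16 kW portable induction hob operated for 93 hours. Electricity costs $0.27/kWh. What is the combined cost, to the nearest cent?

washing machine: Runtime = 4 h/day × 31 days = 124 h
washing machine: 1.07 kW × 124 h = 132.68 kWh
hair dryer: Runtime = 6 h/week × 3 weeks = 18 h
hair dryer: 1.7 kW × 18 h = 30.6 kWh
portable induction hob: 2.16 kW × 93 h = 200.88 kWh
Total energy = 364.16 kWh
Cost = 364.16 × $0.27 = $98.32

$98.32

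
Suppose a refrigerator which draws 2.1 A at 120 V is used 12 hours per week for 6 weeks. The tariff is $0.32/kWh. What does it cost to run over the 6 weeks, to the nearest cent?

$5.81

Power = 2.1 A × 120 V = 252 W = 0.252 kW
Runtime = 12 h/week × 6 weeks = 72 h
Energy = 0.252 kW × 72 h = 18.144 kWh
Cost = 18.144 kWh × $0.32/kWh = $5.81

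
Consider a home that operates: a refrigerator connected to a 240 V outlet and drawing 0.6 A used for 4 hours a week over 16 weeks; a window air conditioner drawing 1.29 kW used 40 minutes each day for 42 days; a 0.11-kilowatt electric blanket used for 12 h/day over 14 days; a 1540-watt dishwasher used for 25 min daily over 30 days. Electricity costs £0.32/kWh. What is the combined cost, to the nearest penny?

refrigerator: Power = 0.6 A × 240 V = 144 W = 0.144 kW
refrigerator: Runtime = 4 h/week × 16 weeks = 64 h
refrigerator: 0.144 kW × 64 h = 9.216 kWh
window air conditioner: Runtime = 40 min × 42 = 1680 min = 28 h
window air conditioner: 1.29 kW × 28 h = 36.12 kWh
electric blanket: Runtime = 12 h/day × 14 days = 168 h
electric blanket: 0.11 kW × 168 h = 18.48 kWh
dishwasher: Runtime = 25 min × 30 = 750 min = 12.5 h
dishwasher: 1.54 kW × 12.5 h = 19.25 kWh
Total energy = 83.066 kWh
Cost = 83.066 × £0.32 = £26.58

£26.58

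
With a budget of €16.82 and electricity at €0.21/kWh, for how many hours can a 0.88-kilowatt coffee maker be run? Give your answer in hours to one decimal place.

Energy available = €16.82 ÷ €0.21/kWh = 80.0952 kWh
Hours = 80.0952 kWh ÷ 0.88 kW = 91.0 h

91.0 h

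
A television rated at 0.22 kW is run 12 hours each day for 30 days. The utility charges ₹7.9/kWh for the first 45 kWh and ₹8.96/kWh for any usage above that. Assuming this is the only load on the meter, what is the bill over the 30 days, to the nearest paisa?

Runtime = 12 h/day × 30 days = 360 h
Energy = 0.22 kW × 360 h = 79.2 kWh
Tier 1 (0–45 kWh): 45 × ₹7.9 = ₹355.5
Above 45 kWh: 34.2 × ₹8.96 = ₹306.432
Bill = ₹661.93

₹661.93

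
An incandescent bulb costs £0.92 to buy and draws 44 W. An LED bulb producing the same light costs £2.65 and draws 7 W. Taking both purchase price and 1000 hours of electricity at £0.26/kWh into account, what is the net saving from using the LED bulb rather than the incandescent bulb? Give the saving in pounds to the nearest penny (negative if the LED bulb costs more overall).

£7.89

incandescent bulb: £0.92 + (44/1000) kW × 1000 h × £0.26 = £0.92 + £11.44 = £12.36
LED bulb: £2.65 + (7/1000) kW × 1000 h × £0.26 = £2.65 + £1.82 = £4.47
Saving = £12.36 − £4.47 = £7.89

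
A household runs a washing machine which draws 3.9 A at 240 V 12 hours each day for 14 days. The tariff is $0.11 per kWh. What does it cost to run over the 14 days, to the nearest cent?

$17.30

Power = 3.9 A × 240 V = 936 W = 0.936 kW
Runtime = 12 h/day × 14 days = 168 h
Energy = 0.936 kW × 168 h = 157.248 kWh
Cost = 157.248 kWh × $0.11/kWh = $17.30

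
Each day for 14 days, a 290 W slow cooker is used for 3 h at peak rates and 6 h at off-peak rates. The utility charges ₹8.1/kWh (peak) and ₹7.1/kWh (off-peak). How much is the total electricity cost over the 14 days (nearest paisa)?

Peak energy = 0.29 kW × 3 h × 14 = 12.18 kWh
Off-peak energy = 0.29 kW × 6 h × 14 = 24.36 kWh
Cost = 12.18 × ₹8.1 + 24.36 × ₹7.1 = ₹98.658 + ₹172.956 = ₹271.61

₹271.61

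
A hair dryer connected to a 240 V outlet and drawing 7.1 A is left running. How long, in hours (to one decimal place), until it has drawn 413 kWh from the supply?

Power = 7.1 A × 240 V = 1704 W = 1.704 kW
Hours = 413 kWh ÷ 1.704 kW = 242.4 h

242.4 h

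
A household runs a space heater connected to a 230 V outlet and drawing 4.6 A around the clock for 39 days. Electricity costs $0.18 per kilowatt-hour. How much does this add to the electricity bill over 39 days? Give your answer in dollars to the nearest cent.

Power = 4.6 A × 230 V = 1058 W = 1.058 kW
Runtime = 24 h × 39 = 936 h
Energy = 1.058 kW × 936 h = 990.288 kWh
Cost = 990.288 kWh × $0.18/kWh = $178.25

$178.25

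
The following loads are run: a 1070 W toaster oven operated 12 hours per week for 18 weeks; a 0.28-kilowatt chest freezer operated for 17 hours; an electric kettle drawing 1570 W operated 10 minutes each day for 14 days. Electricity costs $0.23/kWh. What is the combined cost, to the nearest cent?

toaster oven: Runtime = 12 h/week × 18 weeks = 216 h
toaster oven: 1.07 kW × 216 h = 231.12 kWh
chest freezer: 0.28 kW × 17 h = 4.76 kWh
electric kettle: Runtime = 10 min × 14 = 140 min = 2.333333… h
electric kettle: 1.57 kW × 2.333333… h = 3.663333… kWh
Total energy = 239.543333… kWh
Cost = 239.543333… × $0.23 = $55.09

$55.09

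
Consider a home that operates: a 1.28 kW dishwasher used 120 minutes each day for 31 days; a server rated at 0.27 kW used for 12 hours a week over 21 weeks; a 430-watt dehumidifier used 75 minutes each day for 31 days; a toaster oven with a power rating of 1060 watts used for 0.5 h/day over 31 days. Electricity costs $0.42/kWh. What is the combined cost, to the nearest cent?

dishwasher: Runtime = 120 min × 31 = 3720 min = 62 h
dishwasher: 1.28 kW × 62 h = 79.36 kWh
server: Runtime = 12 h/week × 21 weeks = 252 h
server: 0.27 kW × 252 h = 68.04 kWh
dehumidifier: Runtime = 75 min × 31 = 2325 min = 38.75 h
dehumidifier: 0.43 kW × 38.75 h = 16.6625 kWh
toaster oven: Runtime = 0.5 h/day × 31 days = 15.5 h
toaster oven: 1.06 kW × 15.5 h = 16.43 kWh
Total energy = 180.4925 kWh
Cost = 180.4925 × $0.42 = $75.81

$75.81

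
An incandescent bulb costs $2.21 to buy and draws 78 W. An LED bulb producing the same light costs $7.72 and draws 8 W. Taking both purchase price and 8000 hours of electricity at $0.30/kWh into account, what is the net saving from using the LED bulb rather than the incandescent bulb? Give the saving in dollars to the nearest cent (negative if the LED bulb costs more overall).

incandescent bulb: $2.21 + (78/1000) kW × 8000 h × $0.30 = $2.21 + $187.2 = $189.41
LED bulb: $7.72 + (8/1000) kW × 8000 h × $0.30 = $7.72 + $19.2 = $26.92
Saving = $189.41 − $26.92 = $162.49

$162.49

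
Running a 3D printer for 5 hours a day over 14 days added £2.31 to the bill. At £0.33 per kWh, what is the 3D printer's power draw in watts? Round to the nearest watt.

Energy = £2.31 ÷ £0.33/kWh = 7 kWh
Runtime = 5 h/day × 14 days = 70 h
Power = 7 kWh ÷ 70 h = 0.1 kW = 100 W

100 W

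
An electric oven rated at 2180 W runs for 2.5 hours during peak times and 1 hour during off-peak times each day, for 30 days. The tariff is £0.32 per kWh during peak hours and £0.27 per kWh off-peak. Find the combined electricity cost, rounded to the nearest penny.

Peak energy = 2.18 kW × 2.5 h × 30 = 163.5 kWh
Off-peak energy = 2.18 kW × 1 h × 30 = 65.4 kWh
Cost = 163.5 × £0.32 + 65.4 × £0.27 = £52.32 + £17.658 = £69.98

£69.98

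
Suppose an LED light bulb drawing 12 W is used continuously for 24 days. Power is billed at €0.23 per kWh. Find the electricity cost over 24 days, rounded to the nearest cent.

Runtime = 24 h × 24 = 576 h
Energy = 0.012 kW × 576 h = 6.912 kWh
Cost = 6.912 kWh × €0.23/kWh = €1.59

€1.59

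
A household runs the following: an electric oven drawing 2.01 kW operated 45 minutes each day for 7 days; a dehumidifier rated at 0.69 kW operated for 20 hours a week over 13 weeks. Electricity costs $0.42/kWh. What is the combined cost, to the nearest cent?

$79.78

electric oven: Runtime = 45 min × 7 = 315 min = 5.25 h
electric oven: 2.01 kW × 5.25 h = 10.5525 kWh
dehumidifier: Runtime = 20 h/week × 13 weeks = 260 h
dehumidifier: 0.69 kW × 260 h = 179.4 kWh
Total energy = 189.9525 kWh
Cost = 189.9525 × $0.42 = $79.78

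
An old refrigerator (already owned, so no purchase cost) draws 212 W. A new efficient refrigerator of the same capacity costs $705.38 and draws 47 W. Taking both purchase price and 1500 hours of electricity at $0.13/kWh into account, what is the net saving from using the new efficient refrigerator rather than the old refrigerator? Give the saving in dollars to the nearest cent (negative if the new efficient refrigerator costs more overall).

-$673.21

old refrigerator: $0.00 + (212/1000) kW × 1500 h × $0.13 = $0.00 + $41.34 = $41.34
new efficient refrigerator: $705.38 + (47/1000) kW × 1500 h × $0.13 = $705.38 + $9.165 = $714.545
Saving = $41.34 − $714.545 = −$673.205 → -$673.21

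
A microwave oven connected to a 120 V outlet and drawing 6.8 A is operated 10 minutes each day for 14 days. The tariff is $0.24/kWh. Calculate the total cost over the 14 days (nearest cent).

$0.46

Power = 6.8 A × 120 V = 816 W = 0.816 kW
Runtime = 10 min × 14 = 140 min = 2.333333… h
Energy = 0.816 kW × 2.333333… h = 1.904 kWh
Cost = 1.904 kWh × $0.24/kWh = $0.46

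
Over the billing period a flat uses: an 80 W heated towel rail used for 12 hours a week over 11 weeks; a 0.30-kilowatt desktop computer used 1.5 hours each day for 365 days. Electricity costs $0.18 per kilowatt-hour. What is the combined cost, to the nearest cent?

$31.47

heated towel rail: Runtime = 12 h/week × 11 weeks = 132 h
heated towel rail: 0.08 kW × 132 h = 10.56 kWh
desktop computer: Runtime = 1.5 h/day × 365 days = 547.5 h
desktop computer: 0.3 kW × 547.5 h = 164.25 kWh
Total energy = 174.81 kWh
Cost = 174.81 × $0.18 = $31.47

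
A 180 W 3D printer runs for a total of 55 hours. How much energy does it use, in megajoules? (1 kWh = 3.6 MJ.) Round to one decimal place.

Energy = 0.18 kW × 55 h = 9.9 kWh
= 9.9 × 3.6 MJ = 35.6 MJ

35.6 MJ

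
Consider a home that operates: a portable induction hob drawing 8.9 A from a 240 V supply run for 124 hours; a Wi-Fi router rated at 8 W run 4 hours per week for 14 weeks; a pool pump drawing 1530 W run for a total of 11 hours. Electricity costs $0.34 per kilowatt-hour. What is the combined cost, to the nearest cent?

$95.93

portable induction hob: Power = 8.9 A × 240 V = 2136 W = 2.136 kW
portable induction hob: 2.136 kW × 124 h = 264.864 kWh
Wi-Fi router: Runtime = 4 h/week × 14 weeks = 56 h
Wi-Fi router: 0.008 kW × 56 h = 0.448 kWh
pool pump: 1.53 kW × 11 h = 16.83 kWh
Total energy = 282.142 kWh
Cost = 282.142 × $0.34 = $95.93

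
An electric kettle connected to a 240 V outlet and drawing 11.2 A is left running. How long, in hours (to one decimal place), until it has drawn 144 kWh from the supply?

53.6 h

Power = 11.2 A × 240 V = 2688 W = 2.688 kW
Hours = 144 kWh ÷ 2.688 kW = 53.6 h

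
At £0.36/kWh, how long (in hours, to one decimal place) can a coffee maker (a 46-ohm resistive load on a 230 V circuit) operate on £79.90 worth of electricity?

193.0 h

Power = V²/R = 230²/46 = 1150 W = 1.15 kW
Energy available = £79.90 ÷ £0.36/kWh = 221.9444 kWh
Hours = 221.9444 kWh ÷ 1.15 kW = 193.0 h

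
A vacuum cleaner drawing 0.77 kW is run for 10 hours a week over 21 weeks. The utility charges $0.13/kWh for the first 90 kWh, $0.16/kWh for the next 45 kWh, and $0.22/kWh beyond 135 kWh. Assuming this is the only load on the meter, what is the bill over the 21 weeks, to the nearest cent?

Runtime = 10 h/week × 21 weeks = 210 h
Energy = 0.77 kW × 210 h = 161.7 kWh
Tier 1 (0–90 kWh): 90 × $0.13 = $11.7
Tier 2 (90–135 kWh): 45 × $0.16 = $7.2
Above 135 kWh: 26.7 × $0.22 = $5.874
Bill = $24.77

$24.77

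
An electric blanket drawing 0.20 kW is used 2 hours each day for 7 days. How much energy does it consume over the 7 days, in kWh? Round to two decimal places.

Runtime = 2 h/day × 7 days = 14 h
Energy = 0.2 kW × 14 h = 2.8 kWh

2.80 kWh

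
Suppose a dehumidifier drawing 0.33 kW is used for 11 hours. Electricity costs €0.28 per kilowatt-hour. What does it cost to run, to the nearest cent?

Energy = 0.33 kW × 11 h = 3.63 kWh
Cost = 3.63 kWh × €0.28/kWh = €1.02

€1.02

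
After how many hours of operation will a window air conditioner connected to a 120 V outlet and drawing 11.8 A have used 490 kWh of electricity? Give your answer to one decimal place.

346.0 h

Power = 11.8 A × 120 V = 1416 W = 1.416 kW
Hours = 490 kWh ÷ 1.416 kW = 346.0 h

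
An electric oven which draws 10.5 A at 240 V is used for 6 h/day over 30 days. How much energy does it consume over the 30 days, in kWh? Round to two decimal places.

453.60 kWh

Power = 10.5 A × 240 V = 2520 W = 2.52 kW
Runtime = 6 h/day × 30 days = 180 h
Energy = 2.52 kW × 180 h = 453.6 kWh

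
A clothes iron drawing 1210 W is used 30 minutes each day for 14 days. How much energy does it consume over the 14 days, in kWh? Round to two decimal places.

Runtime = 30 min × 14 = 420 min = 7 h
Energy = 1.21 kW × 7 h = 8.47 kWh

8.47 kWh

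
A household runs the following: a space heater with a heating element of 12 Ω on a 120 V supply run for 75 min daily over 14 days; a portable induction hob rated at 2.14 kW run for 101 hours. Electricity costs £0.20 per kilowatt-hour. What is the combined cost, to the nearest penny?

£47.43

space heater: Power = V²/R = 120²/12 = 1200 W = 1.2 kW
space heater: Runtime = 75 min × 14 = 1050 min = 17.5 h
space heater: 1.2 kW × 17.5 h = 21 kWh
portable induction hob: 2.14 kW × 101 h = 216.14 kWh
Total energy = 237.14 kWh
Cost = 237.14 × £0.20 = £47.43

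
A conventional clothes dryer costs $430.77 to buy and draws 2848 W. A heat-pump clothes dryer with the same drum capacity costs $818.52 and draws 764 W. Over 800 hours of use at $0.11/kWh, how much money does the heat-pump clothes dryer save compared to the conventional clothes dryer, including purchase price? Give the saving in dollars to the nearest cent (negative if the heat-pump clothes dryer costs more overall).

-$204.36

conventional clothes dryer: $430.77 + (2848/1000) kW × 800 h × $0.11 = $430.77 + $250.624 = $681.394
heat-pump clothes dryer: $818.52 + (764/1000) kW × 800 h × $0.11 = $818.52 + $67.232 = $885.752
Saving = $681.394 − $885.752 = −$204.358 → -$204.36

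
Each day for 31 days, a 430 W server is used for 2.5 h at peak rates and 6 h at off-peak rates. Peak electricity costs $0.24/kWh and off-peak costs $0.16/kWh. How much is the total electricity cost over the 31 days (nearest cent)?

$20.79

Peak energy = 0.43 kW × 2.5 h × 31 = 33.325 kWh
Off-peak energy = 0.43 kW × 6 h × 31 = 79.98 kWh
Cost = 33.325 × $0.24 + 79.98 × $0.16 = $7.998 + $12.7968 = $20.79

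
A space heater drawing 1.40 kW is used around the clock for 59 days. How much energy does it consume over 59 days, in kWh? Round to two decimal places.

1982.40 kWh

Runtime = 24 h × 59 = 1416 h
Energy = 1.4 kW × 1416 h = 1982.4 kWh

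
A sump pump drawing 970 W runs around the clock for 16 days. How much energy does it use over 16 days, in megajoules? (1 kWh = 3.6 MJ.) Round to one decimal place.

1340.9 MJ

Runtime = 24 h × 16 = 384 h
Energy = 0.97 kW × 384 h = 372.48 kWh
= 372.48 × 3.6 MJ = 1340.9 MJ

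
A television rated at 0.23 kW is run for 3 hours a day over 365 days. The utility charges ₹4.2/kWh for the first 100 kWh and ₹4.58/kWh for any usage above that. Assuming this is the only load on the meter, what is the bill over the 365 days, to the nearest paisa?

₹1115.47

Runtime = 3 h/day × 365 days = 1095 h
Energy = 0.23 kW × 1095 h = 251.85 kWh
Tier 1 (0–100 kWh): 100 × ₹4.2 = ₹420
Above 100 kWh: 151.85 × ₹4.58 = ₹695.473
Bill = ₹1115.47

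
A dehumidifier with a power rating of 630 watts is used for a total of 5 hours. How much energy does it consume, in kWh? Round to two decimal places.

Energy = 0.63 kW × 5 h = 3.15 kWh

3.15 kWh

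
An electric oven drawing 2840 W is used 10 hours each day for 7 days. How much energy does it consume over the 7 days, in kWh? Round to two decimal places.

198.80 kWh

Runtime = 10 h/day × 7 days = 70 h
Energy = 2.84 kW × 70 h = 198.8 kWh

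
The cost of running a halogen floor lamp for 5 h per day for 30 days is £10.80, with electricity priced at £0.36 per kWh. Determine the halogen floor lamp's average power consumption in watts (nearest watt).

200 W

Energy = £10.80 ÷ £0.36/kWh = 30 kWh
Runtime = 5 h/day × 30 days = 150 h
Power = 30 kWh ÷ 150 h = 0.2 kW = 200 W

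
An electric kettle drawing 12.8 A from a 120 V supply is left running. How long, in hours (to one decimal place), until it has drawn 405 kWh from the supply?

263.7 h

Power = 12.8 A × 120 V = 1536 W = 1.536 kW
Hours = 405 kWh ÷ 1.536 kW = 263.7 h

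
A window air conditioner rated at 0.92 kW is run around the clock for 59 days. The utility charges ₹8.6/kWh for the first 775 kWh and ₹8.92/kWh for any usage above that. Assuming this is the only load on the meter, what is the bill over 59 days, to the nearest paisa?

Runtime = 24 h × 59 = 1416 h
Energy = 0.92 kW × 1416 h = 1302.72 kWh
Tier 1 (0–775 kWh): 775 × ₹8.6 = ₹6665
Above 775 kWh: 527.72 × ₹8.92 = ₹4707.2624
Bill = ₹11372.26

₹11372.26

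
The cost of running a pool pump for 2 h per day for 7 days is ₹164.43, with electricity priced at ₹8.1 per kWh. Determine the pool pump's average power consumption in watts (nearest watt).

Energy = ₹164.43 ÷ ₹8.1/kWh = 20.3 kWh
Runtime = 2 h/day × 7 days = 14 h
Power = 20.3 kWh ÷ 14 h = 1.45 kW = 1450 W

1450 W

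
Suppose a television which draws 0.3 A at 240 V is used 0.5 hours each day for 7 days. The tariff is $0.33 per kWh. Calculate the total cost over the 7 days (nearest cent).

$0.08

Power = 0.3 A × 240 V = 72 W = 0.072 kW
Runtime = 0.5 h/day × 7 days = 3.5 h
Energy = 0.072 kW × 3.5 h = 0.252 kWh
Cost = 0.252 kWh × $0.33/kWh = $0.08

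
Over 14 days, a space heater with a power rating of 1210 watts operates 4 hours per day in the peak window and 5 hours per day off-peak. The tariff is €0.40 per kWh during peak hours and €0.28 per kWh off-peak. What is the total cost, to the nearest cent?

€50.82

Peak energy = 1.21 kW × 4 h × 14 = 67.76 kWh
Off-peak energy = 1.21 kW × 5 h × 14 = 84.7 kWh
Cost = 67.76 × €0.40 + 84.7 × €0.28 = €27.104 + €23.716 = €50.82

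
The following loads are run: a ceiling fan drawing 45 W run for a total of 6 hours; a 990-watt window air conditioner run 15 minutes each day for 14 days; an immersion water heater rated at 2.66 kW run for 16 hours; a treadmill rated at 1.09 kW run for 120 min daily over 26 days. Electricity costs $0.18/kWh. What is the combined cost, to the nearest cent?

ceiling fan: 0.045 kW × 6 h = 0.27 kWh
window air conditioner: Runtime = 15 min × 14 = 210 min = 3.5 h
window air conditioner: 0.99 kW × 3.5 h = 3.465 kWh
immersion water heater: 2.66 kW × 16 h = 42.56 kWh
treadmill: Runtime = 120 min × 26 = 3120 min = 52 h
treadmill: 1.09 kW × 52 h = 56.68 kWh
Total energy = 102.975 kWh
Cost = 102.975 × $0.18 = $18.54

$18.54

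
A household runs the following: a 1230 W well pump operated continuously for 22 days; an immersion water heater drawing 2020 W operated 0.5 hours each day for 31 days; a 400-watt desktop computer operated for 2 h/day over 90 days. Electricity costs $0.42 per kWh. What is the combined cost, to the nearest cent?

$316.16

well pump: Runtime = 24 h × 22 = 528 h
well pump: 1.23 kW × 528 h = 649.44 kWh
immersion water heater: Runtime = 0.5 h/day × 31 days = 15.5 h
immersion water heater: 2.02 kW × 15.5 h = 31.31 kWh
desktop computer: Runtime = 2 h/day × 90 days = 180 h
desktop computer: 0.4 kW × 180 h = 72 kWh
Total energy = 752.75 kWh
Cost = 752.75 × $0.42 = $316.16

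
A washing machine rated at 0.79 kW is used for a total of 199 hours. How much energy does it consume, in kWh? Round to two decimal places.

157.21 kWh

Energy = 0.79 kW × 199 h = 157.21 kWh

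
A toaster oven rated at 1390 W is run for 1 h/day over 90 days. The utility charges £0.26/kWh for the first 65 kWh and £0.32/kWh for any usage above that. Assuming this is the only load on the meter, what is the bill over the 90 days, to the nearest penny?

£36.13

Runtime = 1 h/day × 90 days = 90 h
Energy = 1.39 kW × 90 h = 125.1 kWh
Tier 1 (0–65 kWh): 65 × £0.26 = £16.9
Above 65 kWh: 60.1 × £0.32 = £19.232
Bill = £36.13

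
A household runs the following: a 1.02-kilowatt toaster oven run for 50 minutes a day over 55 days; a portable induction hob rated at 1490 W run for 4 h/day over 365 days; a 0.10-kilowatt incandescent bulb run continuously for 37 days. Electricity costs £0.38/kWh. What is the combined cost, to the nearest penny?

toaster oven: Runtime = 50 min × 55 = 2750 min = 45.833333… h
toaster oven: 1.02 kW × 45.833333… h = 46.75 kWh
portable induction hob: Runtime = 4 h/day × 365 days = 1460 h
portable induction hob: 1.49 kW × 1460 h = 2175.4 kWh
incandescent bulb: Runtime = 24 h × 37 = 888 h
incandescent bulb: 0.1 kW × 888 h = 88.8 kWh
Total energy = 2310.95 kWh
Cost = 2310.95 × £0.38 = £878.16

£878.16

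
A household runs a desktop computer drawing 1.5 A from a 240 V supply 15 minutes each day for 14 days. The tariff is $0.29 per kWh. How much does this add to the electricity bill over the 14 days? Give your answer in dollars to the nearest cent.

Power = 1.5 A × 240 V = 360 W = 0.36 kW
Runtime = 15 min × 14 = 210 min = 3.5 h
Energy = 0.36 kW × 3.5 h = 1.26 kWh
Cost = 1.26 kWh × $0.29/kWh = $0.37

$0.37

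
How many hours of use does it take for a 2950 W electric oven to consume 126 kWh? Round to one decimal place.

Hours = 126 kWh ÷ 2.95 kW = 42.7 h

42.7 h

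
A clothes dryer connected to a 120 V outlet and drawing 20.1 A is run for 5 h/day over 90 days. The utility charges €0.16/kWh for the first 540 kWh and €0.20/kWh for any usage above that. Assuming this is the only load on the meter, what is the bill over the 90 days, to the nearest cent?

Power = 20.1 A × 120 V = 2412 W = 2.412 kW
Runtime = 5 h/day × 90 days = 450 h
Energy = 2.412 kW × 450 h = 1085.4 kWh
Tier 1 (0–540 kWh): 540 × €0.16 = €86.4
Above 540 kWh: 545.4 × €0.20 = €109.08
Bill = €195.48

€195.48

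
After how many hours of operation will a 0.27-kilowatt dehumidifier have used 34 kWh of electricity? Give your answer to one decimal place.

Hours = 34 kWh ÷ 0.27 kW = 125.9 h

125.9 h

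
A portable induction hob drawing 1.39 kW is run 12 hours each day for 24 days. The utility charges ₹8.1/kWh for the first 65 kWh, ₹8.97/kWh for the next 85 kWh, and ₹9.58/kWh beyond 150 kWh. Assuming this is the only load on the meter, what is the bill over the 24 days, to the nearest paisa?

₹3687.02

Runtime = 12 h/day × 24 days = 288 h
Energy = 1.39 kW × 288 h = 400.32 kWh
Tier 1 (0–65 kWh): 65 × ₹8.1 = ₹526.5
Tier 2 (65–150 kWh): 85 × ₹8.97 = ₹762.45
Above 150 kWh: 250.32 × ₹9.58 = ₹2398.0656
Bill = ₹3687.02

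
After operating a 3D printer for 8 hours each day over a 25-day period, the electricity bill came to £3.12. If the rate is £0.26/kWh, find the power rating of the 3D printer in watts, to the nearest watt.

60 W

Energy = £3.12 ÷ £0.26/kWh = 12 kWh
Runtime = 8 h/day × 25 days = 200 h
Power = 12 kWh ÷ 200 h = 0.06 kW = 60 W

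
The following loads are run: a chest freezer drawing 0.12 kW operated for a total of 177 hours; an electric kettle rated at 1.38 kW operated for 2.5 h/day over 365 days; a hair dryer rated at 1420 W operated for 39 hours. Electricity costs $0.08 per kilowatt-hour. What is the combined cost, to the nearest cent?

$106.87

chest freezer: 0.12 kW × 177 h = 21.24 kWh
electric kettle: Runtime = 2.5 h/day × 365 days = 912.5 h
electric kettle: 1.38 kW × 912.5 h = 1259.25 kWh
hair dryer: 1.42 kW × 39 h = 55.38 kWh
Total energy = 1335.87 kWh
Cost = 1335.87 × $0.08 = $106.87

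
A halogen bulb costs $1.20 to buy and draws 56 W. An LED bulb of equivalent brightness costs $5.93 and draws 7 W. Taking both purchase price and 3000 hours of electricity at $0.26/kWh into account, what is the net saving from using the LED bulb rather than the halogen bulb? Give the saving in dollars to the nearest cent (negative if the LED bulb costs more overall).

halogen bulb: $1.20 + (56/1000) kW × 3000 h × $0.26 = $1.20 + $43.68 = $44.88
LED bulb: $5.93 + (7/1000) kW × 3000 h × $0.26 = $5.93 + $5.46 = $11.39
Saving = $44.88 − $11.39 = $33.49

$33.49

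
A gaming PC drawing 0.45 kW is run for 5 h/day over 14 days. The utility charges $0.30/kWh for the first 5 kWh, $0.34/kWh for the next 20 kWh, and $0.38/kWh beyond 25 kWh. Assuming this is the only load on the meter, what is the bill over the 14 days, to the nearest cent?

$10.77

Runtime = 5 h/day × 14 days = 70 h
Energy = 0.45 kW × 70 h = 31.5 kWh
Tier 1 (0–5 kWh): 5 × $0.30 = $1.5
Tier 2 (5–25 kWh): 20 × $0.34 = $6.8
Above 25 kWh: 6.5 × $0.38 = $2.47
Bill = $10.77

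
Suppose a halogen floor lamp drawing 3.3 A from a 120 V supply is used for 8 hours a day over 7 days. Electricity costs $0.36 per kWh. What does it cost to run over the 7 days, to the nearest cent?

Power = 3.3 A × 120 V = 396 W = 0.396 kW
Runtime = 8 h/day × 7 days = 56 h
Energy = 0.396 kW × 56 h = 22.176 kWh
Cost = 22.176 kWh × $0.36/kWh = $7.98

$7.98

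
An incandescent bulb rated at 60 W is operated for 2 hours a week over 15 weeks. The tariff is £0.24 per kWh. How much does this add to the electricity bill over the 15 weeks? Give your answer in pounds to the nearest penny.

£0.43

Runtime = 2 h/week × 15 weeks = 30 h
Energy = 0.06 kW × 30 h = 1.8 kWh
Cost = 1.8 kWh × £0.24/kWh = £0.43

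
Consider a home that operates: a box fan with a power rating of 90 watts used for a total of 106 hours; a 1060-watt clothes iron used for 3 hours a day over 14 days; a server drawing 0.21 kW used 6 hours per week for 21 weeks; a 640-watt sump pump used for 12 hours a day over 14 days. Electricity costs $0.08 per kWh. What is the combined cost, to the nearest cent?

box fan: 0.09 kW × 106 h = 9.54 kWh
clothes iron: Runtime = 3 h/day × 14 days = 42 h
clothes iron: 1.06 kW × 42 h = 44.52 kWh
server: Runtime = 6 h/week × 21 weeks = 126 h
server: 0.21 kW × 126 h = 26.46 kWh
sump pump: Runtime = 12 h/day × 14 days = 168 h
sump pump: 0.64 kW × 168 h = 107.52 kWh
Total energy = 188.04 kWh
Cost = 188.04 × $0.08 = $15.04

$15.04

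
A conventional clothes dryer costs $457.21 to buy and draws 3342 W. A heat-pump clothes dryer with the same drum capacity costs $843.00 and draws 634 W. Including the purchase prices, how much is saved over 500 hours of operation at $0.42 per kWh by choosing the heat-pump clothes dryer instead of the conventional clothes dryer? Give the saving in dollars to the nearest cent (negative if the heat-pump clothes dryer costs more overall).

conventional clothes dryer: $457.21 + (3342/1000) kW × 500 h × $0.42 = $457.21 + $701.82 = $1159.03
heat-pump clothes dryer: $843.00 + (634/1000) kW × 500 h × $0.42 = $843.00 + $133.14 = $976.14
Saving = $1159.03 − $976.14 = $182.89

$182.89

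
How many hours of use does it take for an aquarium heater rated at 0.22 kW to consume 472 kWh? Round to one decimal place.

Hours = 472 kWh ÷ 0.22 kW = 2145.5 h

2145.5 h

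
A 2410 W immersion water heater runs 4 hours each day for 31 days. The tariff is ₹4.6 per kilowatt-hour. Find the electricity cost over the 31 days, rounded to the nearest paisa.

Runtime = 4 h/day × 31 days = 124 h
Energy = 2.41 kW × 124 h = 298.84 kWh
Cost = 298.84 kWh × ₹4.6/kWh = ₹1374.66

₹1374.66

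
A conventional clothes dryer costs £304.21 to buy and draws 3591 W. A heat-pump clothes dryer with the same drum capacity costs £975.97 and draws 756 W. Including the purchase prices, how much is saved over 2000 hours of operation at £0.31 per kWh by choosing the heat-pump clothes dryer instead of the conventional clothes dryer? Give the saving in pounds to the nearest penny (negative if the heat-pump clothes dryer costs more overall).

conventional clothes dryer: £304.21 + (3591/1000) kW × 2000 h × £0.31 = £304.21 + £2226.42 = £2530.63
heat-pump clothes dryer: £975.97 + (756/1000) kW × 2000 h × £0.31 = £975.97 + £468.72 = £1444.69
Saving = £2530.63 − £1444.69 = £1085.94

£1085.94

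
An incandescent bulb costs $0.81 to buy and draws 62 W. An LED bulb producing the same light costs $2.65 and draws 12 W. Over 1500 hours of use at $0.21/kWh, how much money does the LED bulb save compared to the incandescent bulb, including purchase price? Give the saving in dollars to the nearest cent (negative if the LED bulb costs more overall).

$13.91

incandescent bulb: $0.81 + (62/1000) kW × 1500 h × $0.21 = $0.81 + $19.53 = $20.34
LED bulb: $2.65 + (12/1000) kW × 1500 h × $0.21 = $2.65 + $3.78 = $6.43
Saving = $20.34 − $6.43 = $13.91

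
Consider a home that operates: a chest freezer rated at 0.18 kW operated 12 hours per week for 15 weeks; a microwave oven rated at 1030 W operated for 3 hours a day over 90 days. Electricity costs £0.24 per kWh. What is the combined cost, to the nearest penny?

chest freezer: Runtime = 12 h/week × 15 weeks = 180 h
chest freezer: 0.18 kW × 180 h = 32.4 kWh
microwave oven: Runtime = 3 h/day × 90 days = 270 h
microwave oven: 1.03 kW × 270 h = 278.1 kWh
Total energy = 310.5 kWh
Cost = 310.5 × £0.24 = £74.52

£74.52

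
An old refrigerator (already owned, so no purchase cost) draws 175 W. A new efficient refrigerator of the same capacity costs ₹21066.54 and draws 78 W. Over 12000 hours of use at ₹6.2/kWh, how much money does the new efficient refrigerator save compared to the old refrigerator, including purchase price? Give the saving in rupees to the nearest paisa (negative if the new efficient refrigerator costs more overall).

old refrigerator: ₹0.00 + (175/1000) kW × 12000 h × ₹6.2 = ₹0.00 + ₹13020 = ₹13020
new efficient refrigerator: ₹21066.54 + (78/1000) kW × 12000 h × ₹6.2 = ₹21066.54 + ₹5803.2 = ₹26869.74
Saving = ₹13020 − ₹26869.74 = −₹13849.74

-₹13849.74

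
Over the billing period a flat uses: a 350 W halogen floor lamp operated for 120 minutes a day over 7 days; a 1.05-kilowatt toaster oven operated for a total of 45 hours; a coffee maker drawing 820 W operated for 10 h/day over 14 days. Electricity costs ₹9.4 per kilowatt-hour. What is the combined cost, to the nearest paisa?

halogen floor lamp: Runtime = 120 min × 7 = 840 min = 14 h
halogen floor lamp: 0.35 kW × 14 h = 4.9 kWh
toaster oven: 1.05 kW × 45 h = 47.25 kWh
coffee maker: Runtime = 10 h/day × 14 days = 140 h
coffee maker: 0.82 kW × 140 h = 114.8 kWh
Total energy = 166.95 kWh
Cost = 166.95 × ₹9.4 = ₹1569.33

₹1569.33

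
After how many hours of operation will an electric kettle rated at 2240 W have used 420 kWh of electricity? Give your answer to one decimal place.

187.5 h

Hours = 420 kWh ÷ 2.24 kW = 187.5 h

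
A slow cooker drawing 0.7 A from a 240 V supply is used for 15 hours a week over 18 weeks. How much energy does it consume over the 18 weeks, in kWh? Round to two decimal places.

45.36 kWh

Power = 0.7 A × 240 V = 168 W = 0.168 kW
Runtime = 15 h/week × 18 weeks = 270 h
Energy = 0.168 kW × 270 h = 45.36 kWh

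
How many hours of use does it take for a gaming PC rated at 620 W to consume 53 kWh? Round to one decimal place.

Hours = 53 kWh ÷ 0.62 kW = 85.5 h

85.5 h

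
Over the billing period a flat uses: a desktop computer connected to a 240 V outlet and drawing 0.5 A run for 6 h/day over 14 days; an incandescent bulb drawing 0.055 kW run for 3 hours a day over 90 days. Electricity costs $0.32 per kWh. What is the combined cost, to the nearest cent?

$7.98

desktop computer: Power = 0.5 A × 240 V = 120 W = 0.12 kW
desktop computer: Runtime = 6 h/day × 14 days = 84 h
desktop computer: 0.12 kW × 84 h = 10.08 kWh
incandescent bulb: Runtime = 3 h/day × 90 days = 270 h
incandescent bulb: 0.055 kW × 270 h = 14.85 kWh
Total energy = 24.93 kWh
Cost = 24.93 × $0.32 = $7.98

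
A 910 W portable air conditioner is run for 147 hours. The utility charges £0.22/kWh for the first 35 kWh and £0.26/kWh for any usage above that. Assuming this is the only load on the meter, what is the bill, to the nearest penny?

£33.38

Energy = 0.91 kW × 147 h = 133.77 kWh
Tier 1 (0–35 kWh): 35 × £0.22 = £7.7
Above 35 kWh: 98.77 × £0.26 = £25.6802
Bill = £33.38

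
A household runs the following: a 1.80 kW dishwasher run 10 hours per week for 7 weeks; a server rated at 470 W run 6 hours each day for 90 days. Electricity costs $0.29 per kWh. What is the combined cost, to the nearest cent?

dishwasher: Runtime = 10 h/week × 7 weeks = 70 h
dishwasher: 1.8 kW × 70 h = 126 kWh
server: Runtime = 6 h/day × 90 days = 540 h
server: 0.47 kW × 540 h = 253.8 kWh
Total energy = 379.8 kWh
Cost = 379.8 × $0.29 = $110.14

$110.14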